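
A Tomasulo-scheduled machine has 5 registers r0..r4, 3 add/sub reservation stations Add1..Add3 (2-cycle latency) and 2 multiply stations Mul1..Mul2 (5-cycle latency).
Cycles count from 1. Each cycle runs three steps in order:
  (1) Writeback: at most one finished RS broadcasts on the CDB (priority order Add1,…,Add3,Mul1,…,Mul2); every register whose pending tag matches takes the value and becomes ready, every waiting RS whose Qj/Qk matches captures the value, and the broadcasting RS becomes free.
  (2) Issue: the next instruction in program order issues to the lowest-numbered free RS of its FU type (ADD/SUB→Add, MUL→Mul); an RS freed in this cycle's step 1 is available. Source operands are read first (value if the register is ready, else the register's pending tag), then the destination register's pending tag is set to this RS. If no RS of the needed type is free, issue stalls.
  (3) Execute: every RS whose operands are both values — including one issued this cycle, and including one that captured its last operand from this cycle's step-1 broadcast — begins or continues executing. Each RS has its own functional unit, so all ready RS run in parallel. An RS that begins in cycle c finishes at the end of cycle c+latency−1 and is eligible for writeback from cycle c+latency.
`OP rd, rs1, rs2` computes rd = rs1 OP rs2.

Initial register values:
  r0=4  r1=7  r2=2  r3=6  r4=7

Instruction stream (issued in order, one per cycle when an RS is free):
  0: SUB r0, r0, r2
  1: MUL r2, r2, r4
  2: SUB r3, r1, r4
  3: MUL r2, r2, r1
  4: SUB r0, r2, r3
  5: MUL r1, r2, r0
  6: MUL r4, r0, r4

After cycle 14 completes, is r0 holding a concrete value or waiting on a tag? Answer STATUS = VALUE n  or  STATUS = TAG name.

c1: issue SUB r0<-Add1 | r0:Add1,r1:7,r2:2,r3:6,r4:7
c2: issue MUL r2<-Mul1 | r0:Add1,r1:7,r2:Mul1,r3:6,r4:7
c3: CDB Add1=2; issue SUB r3<-Add1 | r0:2,r1:7,r2:Mul1,r3:Add1,r4:7
c4: issue MUL r2<-Mul2 | r0:2,r1:7,r2:Mul2,r3:Add1,r4:7
c5: CDB Add1=0; issue SUB r0<-Add1 | r0:Add1,r1:7,r2:Mul2,r3:0,r4:7
c6: stall | r0:Add1,r1:7,r2:Mul2,r3:0,r4:7
c7: CDB Mul1=14; issue MUL r1<-Mul1 | r0:Add1,r1:Mul1,r2:Mul2,r3:0,r4:7
c8: stall | r0:Add1,r1:Mul1,r2:Mul2,r3:0,r4:7
c9: stall | r0:Add1,r1:Mul1,r2:Mul2,r3:0,r4:7
c10: stall | r0:Add1,r1:Mul1,r2:Mul2,r3:0,r4:7
c11: stall | r0:Add1,r1:Mul1,r2:Mul2,r3:0,r4:7
c12: CDB Mul2=98; issue MUL r4<-Mul2 | r0:Add1,r1:Mul1,r2:98,r3:0,r4:Mul2
c13: - | r0:Add1,r1:Mul1,r2:98,r3:0,r4:Mul2
c14: CDB Add1=98 | r0:98,r1:Mul1,r2:98,r3:0,r4:Mul2

STATUS = VALUE 98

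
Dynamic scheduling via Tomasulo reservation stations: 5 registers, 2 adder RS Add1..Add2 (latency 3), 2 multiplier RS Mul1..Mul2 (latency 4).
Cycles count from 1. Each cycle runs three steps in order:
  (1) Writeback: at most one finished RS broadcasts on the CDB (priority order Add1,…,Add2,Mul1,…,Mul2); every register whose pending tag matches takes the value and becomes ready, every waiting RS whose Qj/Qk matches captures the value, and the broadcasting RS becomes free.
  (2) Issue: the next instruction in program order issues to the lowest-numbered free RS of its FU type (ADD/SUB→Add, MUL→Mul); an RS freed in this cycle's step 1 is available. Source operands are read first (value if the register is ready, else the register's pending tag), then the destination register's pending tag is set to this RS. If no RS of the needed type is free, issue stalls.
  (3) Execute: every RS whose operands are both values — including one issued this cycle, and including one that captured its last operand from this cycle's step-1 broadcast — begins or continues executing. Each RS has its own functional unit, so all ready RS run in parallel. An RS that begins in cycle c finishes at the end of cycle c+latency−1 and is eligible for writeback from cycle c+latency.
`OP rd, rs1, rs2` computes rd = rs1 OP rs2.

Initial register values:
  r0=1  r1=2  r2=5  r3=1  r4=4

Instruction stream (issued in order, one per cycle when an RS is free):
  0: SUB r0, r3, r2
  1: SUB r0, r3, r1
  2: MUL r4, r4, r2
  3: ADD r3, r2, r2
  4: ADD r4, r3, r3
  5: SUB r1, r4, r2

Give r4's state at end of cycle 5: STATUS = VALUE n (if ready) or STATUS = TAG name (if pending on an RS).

STATUS = TAG Add2

  c1: issue SUB r0<-Add1  regs: r0:Add1,r1:2,r2:5,r3:1,r4:4
  c2: issue SUB r0<-Add2  regs: r0:Add2,r1:2,r2:5,r3:1,r4:4
  c3: issue MUL r4<-Mul1  regs: r0:Add2,r1:2,r2:5,r3:1,r4:Mul1
  c4: CDB Add1=-4; issue ADD r3<-Add1  regs: r0:Add2,r1:2,r2:5,r3:Add1,r4:Mul1
  c5: CDB Add2=-1; issue ADD r4<-Add2  regs: r0:-1,r1:2,r2:5,r3:Add1,r4:Add2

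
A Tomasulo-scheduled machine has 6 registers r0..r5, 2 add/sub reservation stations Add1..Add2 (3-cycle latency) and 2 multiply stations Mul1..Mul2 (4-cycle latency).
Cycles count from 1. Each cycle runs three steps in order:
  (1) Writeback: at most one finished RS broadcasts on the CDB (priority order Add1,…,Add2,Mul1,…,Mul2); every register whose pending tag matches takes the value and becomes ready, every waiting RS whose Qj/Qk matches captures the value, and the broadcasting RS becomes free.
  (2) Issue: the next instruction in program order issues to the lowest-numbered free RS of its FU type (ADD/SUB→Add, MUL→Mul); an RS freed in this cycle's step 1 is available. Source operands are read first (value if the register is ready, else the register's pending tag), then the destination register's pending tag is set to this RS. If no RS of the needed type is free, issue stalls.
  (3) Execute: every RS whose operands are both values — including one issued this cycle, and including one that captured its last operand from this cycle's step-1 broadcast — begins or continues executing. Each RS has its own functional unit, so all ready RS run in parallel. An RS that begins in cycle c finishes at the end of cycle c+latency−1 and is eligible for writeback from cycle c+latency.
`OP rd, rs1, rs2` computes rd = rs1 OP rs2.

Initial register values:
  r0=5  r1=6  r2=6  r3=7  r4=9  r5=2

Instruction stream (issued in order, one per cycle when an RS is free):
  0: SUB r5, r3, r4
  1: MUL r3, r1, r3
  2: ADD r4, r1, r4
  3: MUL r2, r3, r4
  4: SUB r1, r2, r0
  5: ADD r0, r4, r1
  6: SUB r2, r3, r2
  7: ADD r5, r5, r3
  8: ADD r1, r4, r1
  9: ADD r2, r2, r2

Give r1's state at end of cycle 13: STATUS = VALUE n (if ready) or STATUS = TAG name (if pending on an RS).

STATUS = TAG Add1

  c1: issue SUB r5<-Add1  regs: r0:5,r1:6,r2:6,r3:7,r4:9,r5:Add1
  c2: issue MUL r3<-Mul1  regs: r0:5,r1:6,r2:6,r3:Mul1,r4:9,r5:Add1
  c3: issue ADD r4<-Add2  regs: r0:5,r1:6,r2:6,r3:Mul1,r4:Add2,r5:Add1
  c4: CDB Add1=-2; issue MUL r2<-Mul2  regs: r0:5,r1:6,r2:Mul2,r3:Mul1,r4:Add2,r5:-2
  c5: issue SUB r1<-Add1  regs: r0:5,r1:Add1,r2:Mul2,r3:Mul1,r4:Add2,r5:-2
  c6: CDB Add2=15; issue ADD r0<-Add2  regs: r0:Add2,r1:Add1,r2:Mul2,r3:Mul1,r4:15,r5:-2
  c7: CDB Mul1=42; stall  regs: r0:Add2,r1:Add1,r2:Mul2,r3:42,r4:15,r5:-2
  c8: stall  regs: r0:Add2,r1:Add1,r2:Mul2,r3:42,r4:15,r5:-2
  c9: stall  regs: r0:Add2,r1:Add1,r2:Mul2,r3:42,r4:15,r5:-2
  c10: stall  regs: r0:Add2,r1:Add1,r2:Mul2,r3:42,r4:15,r5:-2
  c11: CDB Mul2=630; stall  regs: r0:Add2,r1:Add1,r2:630,r3:42,r4:15,r5:-2
  c12: stall  regs: r0:Add2,r1:Add1,r2:630,r3:42,r4:15,r5:-2
  c13: stall  regs: r0:Add2,r1:Add1,r2:630,r3:42,r4:15,r5:-2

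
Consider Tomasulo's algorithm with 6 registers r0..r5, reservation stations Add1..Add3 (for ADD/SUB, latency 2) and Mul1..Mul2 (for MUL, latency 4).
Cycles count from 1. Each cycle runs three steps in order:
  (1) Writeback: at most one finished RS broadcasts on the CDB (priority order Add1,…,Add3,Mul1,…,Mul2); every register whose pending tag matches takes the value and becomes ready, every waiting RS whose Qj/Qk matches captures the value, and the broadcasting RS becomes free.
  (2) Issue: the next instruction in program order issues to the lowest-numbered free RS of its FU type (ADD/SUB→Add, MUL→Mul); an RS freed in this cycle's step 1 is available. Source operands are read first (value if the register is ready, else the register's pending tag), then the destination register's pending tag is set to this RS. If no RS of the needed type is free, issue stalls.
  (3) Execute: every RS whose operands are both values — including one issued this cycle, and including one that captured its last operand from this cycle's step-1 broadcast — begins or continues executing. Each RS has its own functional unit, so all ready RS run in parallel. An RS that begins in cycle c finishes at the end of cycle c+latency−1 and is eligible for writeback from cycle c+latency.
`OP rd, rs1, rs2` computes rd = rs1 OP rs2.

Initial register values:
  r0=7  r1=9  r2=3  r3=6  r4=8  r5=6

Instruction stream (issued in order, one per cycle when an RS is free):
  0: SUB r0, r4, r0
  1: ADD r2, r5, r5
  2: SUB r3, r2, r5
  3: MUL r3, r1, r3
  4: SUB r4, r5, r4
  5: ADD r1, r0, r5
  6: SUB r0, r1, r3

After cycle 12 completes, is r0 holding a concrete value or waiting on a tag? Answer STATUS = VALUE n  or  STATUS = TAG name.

STATUS = VALUE -47

cycle 1: issue SUB r0<-Add1 // r0:Add1,r1:9,r2:3,r3:6,r4:8,r5:6
cycle 2: issue ADD r2<-Add2 // r0:Add1,r1:9,r2:Add2,r3:6,r4:8,r5:6
cycle 3: CDB Add1=1; issue SUB r3<-Add1 // r0:1,r1:9,r2:Add2,r3:Add1,r4:8,r5:6
cycle 4: CDB Add2=12; issue MUL r3<-Mul1 // r0:1,r1:9,r2:12,r3:Mul1,r4:8,r5:6
cycle 5: issue SUB r4<-Add2 // r0:1,r1:9,r2:12,r3:Mul1,r4:Add2,r5:6
cycle 6: CDB Add1=6; issue ADD r1<-Add1 // r0:1,r1:Add1,r2:12,r3:Mul1,r4:Add2,r5:6
cycle 7: CDB Add2=-2; issue SUB r0<-Add2 // r0:Add2,r1:Add1,r2:12,r3:Mul1,r4:-2,r5:6
cycle 8: CDB Add1=7 // r0:Add2,r1:7,r2:12,r3:Mul1,r4:-2,r5:6
cycle 9: - // r0:Add2,r1:7,r2:12,r3:Mul1,r4:-2,r5:6
cycle 10: CDB Mul1=54 // r0:Add2,r1:7,r2:12,r3:54,r4:-2,r5:6
cycle 11: - // r0:Add2,r1:7,r2:12,r3:54,r4:-2,r5:6
cycle 12: CDB Add2=-47 // r0:-47,r1:7,r2:12,r3:54,r4:-2,r5:6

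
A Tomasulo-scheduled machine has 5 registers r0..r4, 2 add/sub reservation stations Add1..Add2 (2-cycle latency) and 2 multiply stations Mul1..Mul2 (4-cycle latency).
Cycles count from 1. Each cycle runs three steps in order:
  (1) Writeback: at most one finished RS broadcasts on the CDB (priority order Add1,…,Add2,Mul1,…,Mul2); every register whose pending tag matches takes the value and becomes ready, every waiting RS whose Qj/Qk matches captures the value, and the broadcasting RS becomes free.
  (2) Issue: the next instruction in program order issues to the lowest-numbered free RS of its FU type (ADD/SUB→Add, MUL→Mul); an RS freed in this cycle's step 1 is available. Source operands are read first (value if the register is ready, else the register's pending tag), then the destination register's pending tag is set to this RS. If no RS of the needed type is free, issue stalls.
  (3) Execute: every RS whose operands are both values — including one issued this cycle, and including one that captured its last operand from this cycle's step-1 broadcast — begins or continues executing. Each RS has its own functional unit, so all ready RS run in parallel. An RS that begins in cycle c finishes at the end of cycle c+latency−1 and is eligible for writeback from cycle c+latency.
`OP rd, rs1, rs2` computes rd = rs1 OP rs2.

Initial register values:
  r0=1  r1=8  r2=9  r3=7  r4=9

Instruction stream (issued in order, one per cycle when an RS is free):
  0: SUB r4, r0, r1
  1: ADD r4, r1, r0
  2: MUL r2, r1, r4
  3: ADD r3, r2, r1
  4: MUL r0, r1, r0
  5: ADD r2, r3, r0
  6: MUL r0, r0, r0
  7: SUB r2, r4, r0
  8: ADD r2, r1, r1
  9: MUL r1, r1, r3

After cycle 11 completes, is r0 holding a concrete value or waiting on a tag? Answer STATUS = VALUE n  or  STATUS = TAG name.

STATUS = TAG Mul1

c1: issue SUB r4<-Add1 | r0:1,r1:8,r2:9,r3:7,r4:Add1
c2: issue ADD r4<-Add2 | r0:1,r1:8,r2:9,r3:7,r4:Add2
c3: CDB Add1=-7; issue MUL r2<-Mul1 | r0:1,r1:8,r2:Mul1,r3:7,r4:Add2
c4: CDB Add2=9; issue ADD r3<-Add1 | r0:1,r1:8,r2:Mul1,r3:Add1,r4:9
c5: issue MUL r0<-Mul2 | r0:Mul2,r1:8,r2:Mul1,r3:Add1,r4:9
c6: issue ADD r2<-Add2 | r0:Mul2,r1:8,r2:Add2,r3:Add1,r4:9
c7: stall | r0:Mul2,r1:8,r2:Add2,r3:Add1,r4:9
c8: CDB Mul1=72; issue MUL r0<-Mul1 | r0:Mul1,r1:8,r2:Add2,r3:Add1,r4:9
c9: CDB Mul2=8; stall | r0:Mul1,r1:8,r2:Add2,r3:Add1,r4:9
c10: CDB Add1=80; issue SUB r2<-Add1 | r0:Mul1,r1:8,r2:Add1,r3:80,r4:9
c11: stall | r0:Mul1,r1:8,r2:Add1,r3:80,r4:9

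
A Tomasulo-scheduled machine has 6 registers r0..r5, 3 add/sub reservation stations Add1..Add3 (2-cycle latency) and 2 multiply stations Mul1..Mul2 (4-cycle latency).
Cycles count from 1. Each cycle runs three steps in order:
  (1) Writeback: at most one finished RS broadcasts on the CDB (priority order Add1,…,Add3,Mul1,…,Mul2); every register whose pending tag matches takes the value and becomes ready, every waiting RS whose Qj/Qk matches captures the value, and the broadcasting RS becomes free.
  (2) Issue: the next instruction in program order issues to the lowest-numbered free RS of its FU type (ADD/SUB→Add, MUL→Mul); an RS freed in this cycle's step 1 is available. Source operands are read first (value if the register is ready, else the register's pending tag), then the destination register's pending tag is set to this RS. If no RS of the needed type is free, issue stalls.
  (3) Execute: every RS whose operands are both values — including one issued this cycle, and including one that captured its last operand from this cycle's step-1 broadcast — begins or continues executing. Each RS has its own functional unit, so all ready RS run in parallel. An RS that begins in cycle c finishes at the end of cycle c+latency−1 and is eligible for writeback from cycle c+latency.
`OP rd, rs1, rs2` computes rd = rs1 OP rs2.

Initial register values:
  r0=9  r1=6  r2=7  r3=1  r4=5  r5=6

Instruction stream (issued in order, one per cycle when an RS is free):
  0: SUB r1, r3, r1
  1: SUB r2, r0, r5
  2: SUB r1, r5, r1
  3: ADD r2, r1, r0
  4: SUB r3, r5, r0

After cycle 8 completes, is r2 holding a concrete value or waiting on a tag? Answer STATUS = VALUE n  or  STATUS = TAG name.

cycle 1: issue SUB r1<-Add1 // r0:9,r1:Add1,r2:7,r3:1,r4:5,r5:6
cycle 2: issue SUB r2<-Add2 // r0:9,r1:Add1,r2:Add2,r3:1,r4:5,r5:6
cycle 3: CDB Add1=-5; issue SUB r1<-Add1 // r0:9,r1:Add1,r2:Add2,r3:1,r4:5,r5:6
cycle 4: CDB Add2=3; issue ADD r2<-Add2 // r0:9,r1:Add1,r2:Add2,r3:1,r4:5,r5:6
cycle 5: CDB Add1=11; issue SUB r3<-Add1 // r0:9,r1:11,r2:Add2,r3:Add1,r4:5,r5:6
cycle 6: - // r0:9,r1:11,r2:Add2,r3:Add1,r4:5,r5:6
cycle 7: CDB Add1=-3 // r0:9,r1:11,r2:Add2,r3:-3,r4:5,r5:6
cycle 8: CDB Add2=20 // r0:9,r1:11,r2:20,r3:-3,r4:5,r5:6

STATUS = VALUE 20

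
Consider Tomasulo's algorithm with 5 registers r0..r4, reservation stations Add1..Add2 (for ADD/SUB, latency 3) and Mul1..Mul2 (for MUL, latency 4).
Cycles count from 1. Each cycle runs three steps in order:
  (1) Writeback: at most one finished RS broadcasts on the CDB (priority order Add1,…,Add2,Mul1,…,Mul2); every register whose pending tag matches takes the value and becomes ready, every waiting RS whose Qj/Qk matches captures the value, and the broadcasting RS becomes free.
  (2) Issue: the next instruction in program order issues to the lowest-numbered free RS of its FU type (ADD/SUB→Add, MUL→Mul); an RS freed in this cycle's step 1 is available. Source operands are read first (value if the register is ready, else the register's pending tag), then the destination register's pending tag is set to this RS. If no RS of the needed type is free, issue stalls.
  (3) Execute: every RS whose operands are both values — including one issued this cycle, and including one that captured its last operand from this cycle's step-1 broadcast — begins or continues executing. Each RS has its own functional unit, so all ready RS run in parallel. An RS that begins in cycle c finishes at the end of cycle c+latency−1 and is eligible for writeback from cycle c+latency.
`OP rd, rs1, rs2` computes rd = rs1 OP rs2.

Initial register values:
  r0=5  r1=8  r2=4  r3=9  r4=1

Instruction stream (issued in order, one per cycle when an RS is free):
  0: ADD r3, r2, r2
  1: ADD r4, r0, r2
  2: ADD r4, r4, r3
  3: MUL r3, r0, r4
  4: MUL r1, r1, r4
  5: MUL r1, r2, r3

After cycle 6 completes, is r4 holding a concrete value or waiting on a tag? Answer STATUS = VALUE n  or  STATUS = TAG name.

STATUS = TAG Add1

  c1: issue ADD r3<-Add1  regs: r0:5,r1:8,r2:4,r3:Add1,r4:1
  c2: issue ADD r4<-Add2  regs: r0:5,r1:8,r2:4,r3:Add1,r4:Add2
  c3: stall  regs: r0:5,r1:8,r2:4,r3:Add1,r4:Add2
  c4: CDB Add1=8; issue ADD r4<-Add1  regs: r0:5,r1:8,r2:4,r3:8,r4:Add1
  c5: CDB Add2=9; issue MUL r3<-Mul1  regs: r0:5,r1:8,r2:4,r3:Mul1,r4:Add1
  c6: issue MUL r1<-Mul2  regs: r0:5,r1:Mul2,r2:4,r3:Mul1,r4:Add1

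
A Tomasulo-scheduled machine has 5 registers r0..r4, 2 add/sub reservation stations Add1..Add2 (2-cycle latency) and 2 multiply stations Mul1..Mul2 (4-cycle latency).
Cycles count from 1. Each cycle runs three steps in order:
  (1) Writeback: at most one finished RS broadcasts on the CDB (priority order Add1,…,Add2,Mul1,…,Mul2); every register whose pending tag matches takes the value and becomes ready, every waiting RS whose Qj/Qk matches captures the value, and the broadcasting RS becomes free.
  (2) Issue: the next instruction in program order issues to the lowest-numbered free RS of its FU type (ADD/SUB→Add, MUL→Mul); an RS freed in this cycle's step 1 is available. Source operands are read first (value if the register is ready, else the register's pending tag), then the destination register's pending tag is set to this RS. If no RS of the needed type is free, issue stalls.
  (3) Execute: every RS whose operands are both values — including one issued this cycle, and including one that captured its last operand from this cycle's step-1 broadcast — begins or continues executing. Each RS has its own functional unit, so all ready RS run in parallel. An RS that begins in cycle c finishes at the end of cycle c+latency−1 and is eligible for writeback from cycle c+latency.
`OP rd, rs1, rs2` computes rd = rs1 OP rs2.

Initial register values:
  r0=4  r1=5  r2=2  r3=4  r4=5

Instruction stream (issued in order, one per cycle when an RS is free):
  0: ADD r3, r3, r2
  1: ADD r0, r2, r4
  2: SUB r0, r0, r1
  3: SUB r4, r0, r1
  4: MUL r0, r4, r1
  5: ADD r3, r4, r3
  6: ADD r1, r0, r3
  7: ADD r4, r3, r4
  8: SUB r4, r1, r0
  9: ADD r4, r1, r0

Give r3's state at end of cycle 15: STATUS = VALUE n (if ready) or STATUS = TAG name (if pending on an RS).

STATUS = VALUE 3

  c1: issue ADD r3<-Add1  regs: r0:4,r1:5,r2:2,r3:Add1,r4:5
  c2: issue ADD r0<-Add2  regs: r0:Add2,r1:5,r2:2,r3:Add1,r4:5
  c3: CDB Add1=6; issue SUB r0<-Add1  regs: r0:Add1,r1:5,r2:2,r3:6,r4:5
  c4: CDB Add2=7; issue SUB r4<-Add2  regs: r0:Add1,r1:5,r2:2,r3:6,r4:Add2
  c5: issue MUL r0<-Mul1  regs: r0:Mul1,r1:5,r2:2,r3:6,r4:Add2
  c6: CDB Add1=2; issue ADD r3<-Add1  regs: r0:Mul1,r1:5,r2:2,r3:Add1,r4:Add2
  c7: stall  regs: r0:Mul1,r1:5,r2:2,r3:Add1,r4:Add2
  c8: CDB Add2=-3; issue ADD r1<-Add2  regs: r0:Mul1,r1:Add2,r2:2,r3:Add1,r4:-3
  c9: stall  regs: r0:Mul1,r1:Add2,r2:2,r3:Add1,r4:-3
  c10: CDB Add1=3; issue ADD r4<-Add1  regs: r0:Mul1,r1:Add2,r2:2,r3:3,r4:Add1
  c11: stall  regs: r0:Mul1,r1:Add2,r2:2,r3:3,r4:Add1
  c12: CDB Add1=0; issue SUB r4<-Add1  regs: r0:Mul1,r1:Add2,r2:2,r3:3,r4:Add1
  c13: CDB Mul1=-15; stall  regs: r0:-15,r1:Add2,r2:2,r3:3,r4:Add1
  c14: stall  regs: r0:-15,r1:Add2,r2:2,r3:3,r4:Add1
  c15: CDB Add2=-12; issue ADD r4<-Add2  regs: r0:-15,r1:-12,r2:2,r3:3,r4:Add2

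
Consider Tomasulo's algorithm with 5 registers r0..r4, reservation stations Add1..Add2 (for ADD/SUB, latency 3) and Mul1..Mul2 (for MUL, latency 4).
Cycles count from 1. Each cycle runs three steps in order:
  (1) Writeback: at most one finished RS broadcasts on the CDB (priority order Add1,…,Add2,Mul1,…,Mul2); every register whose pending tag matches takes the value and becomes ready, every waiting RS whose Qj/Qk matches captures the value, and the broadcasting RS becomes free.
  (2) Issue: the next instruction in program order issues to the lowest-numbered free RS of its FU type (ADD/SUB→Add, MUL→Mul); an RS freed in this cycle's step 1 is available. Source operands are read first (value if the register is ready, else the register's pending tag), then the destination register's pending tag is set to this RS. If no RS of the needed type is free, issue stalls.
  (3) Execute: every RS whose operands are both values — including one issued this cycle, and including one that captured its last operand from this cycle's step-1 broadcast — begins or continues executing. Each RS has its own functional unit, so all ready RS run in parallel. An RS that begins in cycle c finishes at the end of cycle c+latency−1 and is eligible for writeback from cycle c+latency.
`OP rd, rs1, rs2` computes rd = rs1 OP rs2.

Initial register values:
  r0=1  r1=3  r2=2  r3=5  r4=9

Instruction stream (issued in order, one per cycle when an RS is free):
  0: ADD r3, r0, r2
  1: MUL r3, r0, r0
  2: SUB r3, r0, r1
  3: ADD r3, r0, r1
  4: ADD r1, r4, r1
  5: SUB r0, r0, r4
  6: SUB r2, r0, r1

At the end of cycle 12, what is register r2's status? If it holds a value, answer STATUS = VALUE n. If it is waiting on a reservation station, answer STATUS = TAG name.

STATUS = TAG Add2

c1: issue ADD r3<-Add1 | r0:1,r1:3,r2:2,r3:Add1,r4:9
c2: issue MUL r3<-Mul1 | r0:1,r1:3,r2:2,r3:Mul1,r4:9
c3: issue SUB r3<-Add2 | r0:1,r1:3,r2:2,r3:Add2,r4:9
c4: CDB Add1=3; issue ADD r3<-Add1 | r0:1,r1:3,r2:2,r3:Add1,r4:9
c5: stall | r0:1,r1:3,r2:2,r3:Add1,r4:9
c6: CDB Add2=-2; issue ADD r1<-Add2 | r0:1,r1:Add2,r2:2,r3:Add1,r4:9
c7: CDB Add1=4; issue SUB r0<-Add1 | r0:Add1,r1:Add2,r2:2,r3:4,r4:9
c8: CDB Mul1=1; stall | r0:Add1,r1:Add2,r2:2,r3:4,r4:9
c9: CDB Add2=12; issue SUB r2<-Add2 | r0:Add1,r1:12,r2:Add2,r3:4,r4:9
c10: CDB Add1=-8 | r0:-8,r1:12,r2:Add2,r3:4,r4:9
c11: - | r0:-8,r1:12,r2:Add2,r3:4,r4:9
c12: - | r0:-8,r1:12,r2:Add2,r3:4,r4:9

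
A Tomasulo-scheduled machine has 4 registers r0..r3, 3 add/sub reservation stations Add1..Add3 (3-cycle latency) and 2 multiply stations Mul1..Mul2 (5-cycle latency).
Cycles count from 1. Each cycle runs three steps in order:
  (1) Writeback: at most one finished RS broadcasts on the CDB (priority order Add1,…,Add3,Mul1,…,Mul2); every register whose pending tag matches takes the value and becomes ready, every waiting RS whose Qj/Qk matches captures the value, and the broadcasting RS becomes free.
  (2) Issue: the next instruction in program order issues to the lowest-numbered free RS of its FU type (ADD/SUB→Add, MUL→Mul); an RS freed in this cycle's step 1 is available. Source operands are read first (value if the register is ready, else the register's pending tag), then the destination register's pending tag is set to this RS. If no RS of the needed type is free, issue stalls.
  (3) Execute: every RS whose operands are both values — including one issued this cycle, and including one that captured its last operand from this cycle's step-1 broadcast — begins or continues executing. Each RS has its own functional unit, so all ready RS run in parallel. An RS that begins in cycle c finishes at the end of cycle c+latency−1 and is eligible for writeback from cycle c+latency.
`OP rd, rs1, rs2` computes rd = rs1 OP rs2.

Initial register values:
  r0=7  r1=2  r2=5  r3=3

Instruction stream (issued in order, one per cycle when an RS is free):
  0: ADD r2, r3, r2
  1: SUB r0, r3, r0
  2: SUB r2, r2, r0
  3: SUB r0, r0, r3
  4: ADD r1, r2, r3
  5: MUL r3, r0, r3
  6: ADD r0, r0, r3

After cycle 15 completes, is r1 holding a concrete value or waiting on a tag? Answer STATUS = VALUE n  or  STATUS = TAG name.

  c1: issue ADD r2<-Add1  regs: r0:7,r1:2,r2:Add1,r3:3
  c2: issue SUB r0<-Add2  regs: r0:Add2,r1:2,r2:Add1,r3:3
  c3: issue SUB r2<-Add3  regs: r0:Add2,r1:2,r2:Add3,r3:3
  c4: CDB Add1=8; issue SUB r0<-Add1  regs: r0:Add1,r1:2,r2:Add3,r3:3
  c5: CDB Add2=-4; issue ADD r1<-Add2  regs: r0:Add1,r1:Add2,r2:Add3,r3:3
  c6: issue MUL r3<-Mul1  regs: r0:Add1,r1:Add2,r2:Add3,r3:Mul1
  c7: stall  regs: r0:Add1,r1:Add2,r2:Add3,r3:Mul1
  c8: CDB Add1=-7; issue ADD r0<-Add1  regs: r0:Add1,r1:Add2,r2:Add3,r3:Mul1
  c9: CDB Add3=12  regs: r0:Add1,r1:Add2,r2:12,r3:Mul1
  c10: -  regs: r0:Add1,r1:Add2,r2:12,r3:Mul1
  c11: -  regs: r0:Add1,r1:Add2,r2:12,r3:Mul1
  c12: CDB Add2=15  regs: r0:Add1,r1:15,r2:12,r3:Mul1
  c13: CDB Mul1=-21  regs: r0:Add1,r1:15,r2:12,r3:-21
  c14: -  regs: r0:Add1,r1:15,r2:12,r3:-21
  c15: -  regs: r0:Add1,r1:15,r2:12,r3:-21

STATUS = VALUE 15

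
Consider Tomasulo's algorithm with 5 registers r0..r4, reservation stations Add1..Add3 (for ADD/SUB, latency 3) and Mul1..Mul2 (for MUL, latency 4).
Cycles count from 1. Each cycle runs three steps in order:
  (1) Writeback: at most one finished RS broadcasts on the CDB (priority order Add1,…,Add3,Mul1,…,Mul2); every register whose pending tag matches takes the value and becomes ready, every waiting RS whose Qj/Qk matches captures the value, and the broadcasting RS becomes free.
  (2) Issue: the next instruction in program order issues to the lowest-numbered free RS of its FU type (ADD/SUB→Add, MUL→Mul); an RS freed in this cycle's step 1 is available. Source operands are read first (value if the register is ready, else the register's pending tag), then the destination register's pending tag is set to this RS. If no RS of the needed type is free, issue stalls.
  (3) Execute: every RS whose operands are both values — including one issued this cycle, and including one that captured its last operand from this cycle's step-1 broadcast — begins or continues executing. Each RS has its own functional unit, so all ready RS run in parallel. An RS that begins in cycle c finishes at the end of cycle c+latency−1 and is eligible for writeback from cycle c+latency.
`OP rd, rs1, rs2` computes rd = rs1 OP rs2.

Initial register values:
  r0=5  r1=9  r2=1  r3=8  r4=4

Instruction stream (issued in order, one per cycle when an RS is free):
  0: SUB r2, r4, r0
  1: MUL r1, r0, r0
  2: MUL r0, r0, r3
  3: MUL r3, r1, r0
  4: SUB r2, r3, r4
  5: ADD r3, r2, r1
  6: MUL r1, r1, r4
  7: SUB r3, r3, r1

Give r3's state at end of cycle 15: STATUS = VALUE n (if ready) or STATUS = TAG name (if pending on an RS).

cycle 1: issue SUB r2<-Add1 // r0:5,r1:9,r2:Add1,r3:8,r4:4
cycle 2: issue MUL r1<-Mul1 // r0:5,r1:Mul1,r2:Add1,r3:8,r4:4
cycle 3: issue MUL r0<-Mul2 // r0:Mul2,r1:Mul1,r2:Add1,r3:8,r4:4
cycle 4: CDB Add1=-1; stall // r0:Mul2,r1:Mul1,r2:-1,r3:8,r4:4
cycle 5: stall // r0:Mul2,r1:Mul1,r2:-1,r3:8,r4:4
cycle 6: CDB Mul1=25; issue MUL r3<-Mul1 // r0:Mul2,r1:25,r2:-1,r3:Mul1,r4:4
cycle 7: CDB Mul2=40; issue SUB r2<-Add1 // r0:40,r1:25,r2:Add1,r3:Mul1,r4:4
cycle 8: issue ADD r3<-Add2 // r0:40,r1:25,r2:Add1,r3:Add2,r4:4
cycle 9: issue MUL r1<-Mul2 // r0:40,r1:Mul2,r2:Add1,r3:Add2,r4:4
cycle 10: issue SUB r3<-Add3 // r0:40,r1:Mul2,r2:Add1,r3:Add3,r4:4
cycle 11: CDB Mul1=1000 // r0:40,r1:Mul2,r2:Add1,r3:Add3,r4:4
cycle 12: - // r0:40,r1:Mul2,r2:Add1,r3:Add3,r4:4
cycle 13: CDB Mul2=100 // r0:40,r1:100,r2:Add1,r3:Add3,r4:4
cycle 14: CDB Add1=996 // r0:40,r1:100,r2:996,r3:Add3,r4:4
cycle 15: - // r0:40,r1:100,r2:996,r3:Add3,r4:4

STATUS = TAG Add3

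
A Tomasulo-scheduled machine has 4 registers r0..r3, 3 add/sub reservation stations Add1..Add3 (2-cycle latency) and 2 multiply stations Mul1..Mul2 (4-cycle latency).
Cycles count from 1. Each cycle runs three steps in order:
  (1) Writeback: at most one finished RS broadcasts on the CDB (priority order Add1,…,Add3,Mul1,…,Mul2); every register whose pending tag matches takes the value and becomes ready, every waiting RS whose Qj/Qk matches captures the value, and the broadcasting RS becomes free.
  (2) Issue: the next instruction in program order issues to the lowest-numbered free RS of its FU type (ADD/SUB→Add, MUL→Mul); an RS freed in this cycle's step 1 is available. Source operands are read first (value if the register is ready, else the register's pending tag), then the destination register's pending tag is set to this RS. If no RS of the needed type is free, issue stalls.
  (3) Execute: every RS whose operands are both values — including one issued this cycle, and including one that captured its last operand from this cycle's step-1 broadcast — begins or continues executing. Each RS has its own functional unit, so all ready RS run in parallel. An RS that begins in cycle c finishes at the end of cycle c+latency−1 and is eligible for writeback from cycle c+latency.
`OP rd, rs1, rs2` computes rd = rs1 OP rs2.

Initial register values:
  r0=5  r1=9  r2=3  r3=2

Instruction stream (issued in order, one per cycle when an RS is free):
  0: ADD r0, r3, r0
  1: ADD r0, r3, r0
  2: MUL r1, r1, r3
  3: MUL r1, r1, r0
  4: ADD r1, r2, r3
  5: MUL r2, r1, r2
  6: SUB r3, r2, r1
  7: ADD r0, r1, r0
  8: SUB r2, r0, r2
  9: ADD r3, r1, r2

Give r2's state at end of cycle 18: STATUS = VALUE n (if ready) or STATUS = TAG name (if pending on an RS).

cycle 1: issue ADD r0<-Add1 // r0:Add1,r1:9,r2:3,r3:2
cycle 2: issue ADD r0<-Add2 // r0:Add2,r1:9,r2:3,r3:2
cycle 3: CDB Add1=7; issue MUL r1<-Mul1 // r0:Add2,r1:Mul1,r2:3,r3:2
cycle 4: issue MUL r1<-Mul2 // r0:Add2,r1:Mul2,r2:3,r3:2
cycle 5: CDB Add2=9; issue ADD r1<-Add1 // r0:9,r1:Add1,r2:3,r3:2
cycle 6: stall // r0:9,r1:Add1,r2:3,r3:2
cycle 7: CDB Add1=5; stall // r0:9,r1:5,r2:3,r3:2
cycle 8: CDB Mul1=18; issue MUL r2<-Mul1 // r0:9,r1:5,r2:Mul1,r3:2
cycle 9: issue SUB r3<-Add1 // r0:9,r1:5,r2:Mul1,r3:Add1
cycle 10: issue ADD r0<-Add2 // r0:Add2,r1:5,r2:Mul1,r3:Add1
cycle 11: issue SUB r2<-Add3 // r0:Add2,r1:5,r2:Add3,r3:Add1
cycle 12: CDB Add2=14; issue ADD r3<-Add2 // r0:14,r1:5,r2:Add3,r3:Add2
cycle 13: CDB Mul1=15 // r0:14,r1:5,r2:Add3,r3:Add2
cycle 14: CDB Mul2=162 // r0:14,r1:5,r2:Add3,r3:Add2
cycle 15: CDB Add1=10 // r0:14,r1:5,r2:Add3,r3:Add2
cycle 16: CDB Add3=-1 // r0:14,r1:5,r2:-1,r3:Add2
cycle 17: - // r0:14,r1:5,r2:-1,r3:Add2
cycle 18: CDB Add2=4 // r0:14,r1:5,r2:-1,r3:4

STATUS = VALUE -1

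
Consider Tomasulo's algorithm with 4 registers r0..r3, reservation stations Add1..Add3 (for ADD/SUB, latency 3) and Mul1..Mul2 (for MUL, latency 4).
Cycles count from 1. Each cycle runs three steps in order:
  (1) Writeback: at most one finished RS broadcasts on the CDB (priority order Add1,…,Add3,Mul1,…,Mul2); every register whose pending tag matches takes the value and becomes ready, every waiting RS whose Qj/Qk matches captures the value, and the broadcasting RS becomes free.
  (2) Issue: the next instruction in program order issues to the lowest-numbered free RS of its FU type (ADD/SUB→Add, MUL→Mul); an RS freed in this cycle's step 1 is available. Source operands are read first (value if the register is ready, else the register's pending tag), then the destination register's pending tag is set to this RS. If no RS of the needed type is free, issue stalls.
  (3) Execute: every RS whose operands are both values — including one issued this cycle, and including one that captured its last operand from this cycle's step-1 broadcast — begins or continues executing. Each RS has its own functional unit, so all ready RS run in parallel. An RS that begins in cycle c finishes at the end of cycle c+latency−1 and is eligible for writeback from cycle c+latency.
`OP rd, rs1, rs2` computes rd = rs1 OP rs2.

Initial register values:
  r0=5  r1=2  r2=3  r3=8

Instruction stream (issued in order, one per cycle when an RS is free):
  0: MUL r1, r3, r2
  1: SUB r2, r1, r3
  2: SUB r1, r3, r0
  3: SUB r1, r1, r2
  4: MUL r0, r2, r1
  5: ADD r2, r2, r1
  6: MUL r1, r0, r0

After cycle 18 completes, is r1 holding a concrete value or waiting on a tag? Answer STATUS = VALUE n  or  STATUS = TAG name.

STATUS = TAG Mul2

  c1: issue MUL r1<-Mul1  regs: r0:5,r1:Mul1,r2:3,r3:8
  c2: issue SUB r2<-Add1  regs: r0:5,r1:Mul1,r2:Add1,r3:8
  c3: issue SUB r1<-Add2  regs: r0:5,r1:Add2,r2:Add1,r3:8
  c4: issue SUB r1<-Add3  regs: r0:5,r1:Add3,r2:Add1,r3:8
  c5: CDB Mul1=24; issue MUL r0<-Mul1  regs: r0:Mul1,r1:Add3,r2:Add1,r3:8
  c6: CDB Add2=3; issue ADD r2<-Add2  regs: r0:Mul1,r1:Add3,r2:Add2,r3:8
  c7: issue MUL r1<-Mul2  regs: r0:Mul1,r1:Mul2,r2:Add2,r3:8
  c8: CDB Add1=16  regs: r0:Mul1,r1:Mul2,r2:Add2,r3:8
  c9: -  regs: r0:Mul1,r1:Mul2,r2:Add2,r3:8
  c10: -  regs: r0:Mul1,r1:Mul2,r2:Add2,r3:8
  c11: CDB Add3=-13  regs: r0:Mul1,r1:Mul2,r2:Add2,r3:8
  c12: -  regs: r0:Mul1,r1:Mul2,r2:Add2,r3:8
  c13: -  regs: r0:Mul1,r1:Mul2,r2:Add2,r3:8
  c14: CDB Add2=3  regs: r0:Mul1,r1:Mul2,r2:3,r3:8
  c15: CDB Mul1=-208  regs: r0:-208,r1:Mul2,r2:3,r3:8
  c16: -  regs: r0:-208,r1:Mul2,r2:3,r3:8
  c17: -  regs: r0:-208,r1:Mul2,r2:3,r3:8
  c18: -  regs: r0:-208,r1:Mul2,r2:3,r3:8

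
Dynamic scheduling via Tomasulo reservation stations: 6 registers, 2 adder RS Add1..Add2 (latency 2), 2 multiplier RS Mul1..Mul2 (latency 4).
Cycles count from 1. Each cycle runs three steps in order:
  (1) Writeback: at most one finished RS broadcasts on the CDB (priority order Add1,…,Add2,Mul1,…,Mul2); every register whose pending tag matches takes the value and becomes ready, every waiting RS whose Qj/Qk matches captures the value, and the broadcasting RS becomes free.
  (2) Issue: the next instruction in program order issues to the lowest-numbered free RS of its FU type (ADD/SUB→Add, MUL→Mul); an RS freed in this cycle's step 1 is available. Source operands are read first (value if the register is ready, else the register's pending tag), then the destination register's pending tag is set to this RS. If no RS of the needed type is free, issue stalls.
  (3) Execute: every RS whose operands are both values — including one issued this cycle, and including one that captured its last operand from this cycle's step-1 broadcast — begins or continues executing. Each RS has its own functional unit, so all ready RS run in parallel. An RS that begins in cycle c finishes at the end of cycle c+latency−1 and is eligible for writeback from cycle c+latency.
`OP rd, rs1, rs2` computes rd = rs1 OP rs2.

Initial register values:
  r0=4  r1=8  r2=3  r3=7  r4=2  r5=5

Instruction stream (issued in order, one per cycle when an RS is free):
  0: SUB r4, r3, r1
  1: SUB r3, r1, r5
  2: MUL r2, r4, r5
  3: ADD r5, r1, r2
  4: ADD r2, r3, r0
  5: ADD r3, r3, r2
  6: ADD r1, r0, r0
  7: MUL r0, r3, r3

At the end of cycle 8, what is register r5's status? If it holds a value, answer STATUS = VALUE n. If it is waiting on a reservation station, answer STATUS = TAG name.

cycle 1: issue SUB r4<-Add1 // r0:4,r1:8,r2:3,r3:7,r4:Add1,r5:5
cycle 2: issue SUB r3<-Add2 // r0:4,r1:8,r2:3,r3:Add2,r4:Add1,r5:5
cycle 3: CDB Add1=-1; issue MUL r2<-Mul1 // r0:4,r1:8,r2:Mul1,r3:Add2,r4:-1,r5:5
cycle 4: CDB Add2=3; issue ADD r5<-Add1 // r0:4,r1:8,r2:Mul1,r3:3,r4:-1,r5:Add1
cycle 5: issue ADD r2<-Add2 // r0:4,r1:8,r2:Add2,r3:3,r4:-1,r5:Add1
cycle 6: stall // r0:4,r1:8,r2:Add2,r3:3,r4:-1,r5:Add1
cycle 7: CDB Add2=7; issue ADD r3<-Add2 // r0:4,r1:8,r2:7,r3:Add2,r4:-1,r5:Add1
cycle 8: CDB Mul1=-5; stall // r0:4,r1:8,r2:7,r3:Add2,r4:-1,r5:Add1

STATUS = TAG Add1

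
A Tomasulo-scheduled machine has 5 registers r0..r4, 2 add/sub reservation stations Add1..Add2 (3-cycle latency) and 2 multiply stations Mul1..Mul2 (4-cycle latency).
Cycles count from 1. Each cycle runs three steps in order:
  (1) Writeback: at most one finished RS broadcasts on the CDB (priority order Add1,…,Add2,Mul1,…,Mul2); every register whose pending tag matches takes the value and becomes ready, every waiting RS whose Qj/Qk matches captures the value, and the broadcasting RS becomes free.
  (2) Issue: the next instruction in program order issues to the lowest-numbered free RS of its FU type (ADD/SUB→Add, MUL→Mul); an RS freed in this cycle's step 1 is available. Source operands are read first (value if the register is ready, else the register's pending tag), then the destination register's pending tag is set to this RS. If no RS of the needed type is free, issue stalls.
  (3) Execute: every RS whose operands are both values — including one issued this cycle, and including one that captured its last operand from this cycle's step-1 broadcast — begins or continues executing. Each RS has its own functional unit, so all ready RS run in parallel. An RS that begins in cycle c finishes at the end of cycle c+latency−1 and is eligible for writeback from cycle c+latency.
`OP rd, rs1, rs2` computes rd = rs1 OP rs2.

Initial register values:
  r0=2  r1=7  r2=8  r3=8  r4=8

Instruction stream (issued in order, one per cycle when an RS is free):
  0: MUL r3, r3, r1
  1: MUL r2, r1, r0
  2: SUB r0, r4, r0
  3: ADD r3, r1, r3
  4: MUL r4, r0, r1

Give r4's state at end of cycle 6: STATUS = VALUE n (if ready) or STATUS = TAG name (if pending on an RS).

STATUS = TAG Mul1

cycle 1: issue MUL r3<-Mul1 // r0:2,r1:7,r2:8,r3:Mul1,r4:8
cycle 2: issue MUL r2<-Mul2 // r0:2,r1:7,r2:Mul2,r3:Mul1,r4:8
cycle 3: issue SUB r0<-Add1 // r0:Add1,r1:7,r2:Mul2,r3:Mul1,r4:8
cycle 4: issue ADD r3<-Add2 // r0:Add1,r1:7,r2:Mul2,r3:Add2,r4:8
cycle 5: CDB Mul1=56; issue MUL r4<-Mul1 // r0:Add1,r1:7,r2:Mul2,r3:Add2,r4:Mul1
cycle 6: CDB Add1=6 // r0:6,r1:7,r2:Mul2,r3:Add2,r4:Mul1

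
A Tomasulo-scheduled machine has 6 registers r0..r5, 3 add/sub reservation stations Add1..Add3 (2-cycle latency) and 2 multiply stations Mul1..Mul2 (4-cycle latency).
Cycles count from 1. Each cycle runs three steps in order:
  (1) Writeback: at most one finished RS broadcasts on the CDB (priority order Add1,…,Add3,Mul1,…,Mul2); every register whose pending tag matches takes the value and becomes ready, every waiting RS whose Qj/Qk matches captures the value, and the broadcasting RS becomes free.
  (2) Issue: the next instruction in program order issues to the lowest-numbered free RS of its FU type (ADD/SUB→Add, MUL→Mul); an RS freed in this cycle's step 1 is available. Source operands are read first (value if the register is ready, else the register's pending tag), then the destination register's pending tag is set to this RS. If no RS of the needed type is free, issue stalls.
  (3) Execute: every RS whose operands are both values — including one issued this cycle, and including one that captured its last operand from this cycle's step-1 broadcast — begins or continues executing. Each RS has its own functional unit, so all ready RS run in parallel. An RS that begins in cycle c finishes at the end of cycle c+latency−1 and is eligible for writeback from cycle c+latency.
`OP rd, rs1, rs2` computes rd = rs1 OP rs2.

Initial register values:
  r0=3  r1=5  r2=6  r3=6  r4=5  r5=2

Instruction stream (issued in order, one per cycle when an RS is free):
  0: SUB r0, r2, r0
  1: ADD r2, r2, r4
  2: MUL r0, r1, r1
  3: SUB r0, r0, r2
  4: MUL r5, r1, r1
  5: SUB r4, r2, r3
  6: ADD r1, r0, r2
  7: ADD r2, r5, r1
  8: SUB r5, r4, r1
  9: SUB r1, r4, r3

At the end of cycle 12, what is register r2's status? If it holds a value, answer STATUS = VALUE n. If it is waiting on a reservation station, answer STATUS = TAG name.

STATUS = TAG Add2

cycle 1: issue SUB r0<-Add1 // r0:Add1,r1:5,r2:6,r3:6,r4:5,r5:2
cycle 2: issue ADD r2<-Add2 // r0:Add1,r1:5,r2:Add2,r3:6,r4:5,r5:2
cycle 3: CDB Add1=3; issue MUL r0<-Mul1 // r0:Mul1,r1:5,r2:Add2,r3:6,r4:5,r5:2
cycle 4: CDB Add2=11; issue SUB r0<-Add1 // r0:Add1,r1:5,r2:11,r3:6,r4:5,r5:2
cycle 5: issue MUL r5<-Mul2 // r0:Add1,r1:5,r2:11,r3:6,r4:5,r5:Mul2
cycle 6: issue SUB r4<-Add2 // r0:Add1,r1:5,r2:11,r3:6,r4:Add2,r5:Mul2
cycle 7: CDB Mul1=25; issue ADD r1<-Add3 // r0:Add1,r1:Add3,r2:11,r3:6,r4:Add2,r5:Mul2
cycle 8: CDB Add2=5; issue ADD r2<-Add2 // r0:Add1,r1:Add3,r2:Add2,r3:6,r4:5,r5:Mul2
cycle 9: CDB Add1=14; issue SUB r5<-Add1 // r0:14,r1:Add3,r2:Add2,r3:6,r4:5,r5:Add1
cycle 10: CDB Mul2=25; stall // r0:14,r1:Add3,r2:Add2,r3:6,r4:5,r5:Add1
cycle 11: CDB Add3=25; issue SUB r1<-Add3 // r0:14,r1:Add3,r2:Add2,r3:6,r4:5,r5:Add1
cycle 12: - // r0:14,r1:Add3,r2:Add2,r3:6,r4:5,r5:Add1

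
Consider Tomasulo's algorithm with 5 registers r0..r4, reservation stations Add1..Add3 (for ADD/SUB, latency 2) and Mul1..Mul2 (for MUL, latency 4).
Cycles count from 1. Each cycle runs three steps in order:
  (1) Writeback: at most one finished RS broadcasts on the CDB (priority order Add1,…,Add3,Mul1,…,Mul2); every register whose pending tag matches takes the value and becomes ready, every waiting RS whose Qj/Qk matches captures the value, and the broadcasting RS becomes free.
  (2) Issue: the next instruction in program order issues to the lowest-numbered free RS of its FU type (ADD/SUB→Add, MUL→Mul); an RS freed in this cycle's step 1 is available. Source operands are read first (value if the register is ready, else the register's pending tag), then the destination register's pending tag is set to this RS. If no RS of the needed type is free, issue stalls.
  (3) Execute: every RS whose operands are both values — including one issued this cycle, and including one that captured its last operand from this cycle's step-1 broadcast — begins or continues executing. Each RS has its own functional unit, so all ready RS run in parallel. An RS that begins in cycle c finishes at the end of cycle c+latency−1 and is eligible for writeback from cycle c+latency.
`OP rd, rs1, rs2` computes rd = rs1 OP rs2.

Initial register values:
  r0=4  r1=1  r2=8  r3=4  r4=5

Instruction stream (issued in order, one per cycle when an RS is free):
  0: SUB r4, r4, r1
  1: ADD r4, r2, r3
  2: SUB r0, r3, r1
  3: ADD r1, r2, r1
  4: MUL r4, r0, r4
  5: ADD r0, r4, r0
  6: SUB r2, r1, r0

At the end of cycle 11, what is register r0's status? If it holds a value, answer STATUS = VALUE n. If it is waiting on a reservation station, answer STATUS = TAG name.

STATUS = VALUE 39

cycle 1: issue SUB r4<-Add1 // r0:4,r1:1,r2:8,r3:4,r4:Add1
cycle 2: issue ADD r4<-Add2 // r0:4,r1:1,r2:8,r3:4,r4:Add2
cycle 3: CDB Add1=4; issue SUB r0<-Add1 // r0:Add1,r1:1,r2:8,r3:4,r4:Add2
cycle 4: CDB Add2=12; issue ADD r1<-Add2 // r0:Add1,r1:Add2,r2:8,r3:4,r4:12
cycle 5: CDB Add1=3; issue MUL r4<-Mul1 // r0:3,r1:Add2,r2:8,r3:4,r4:Mul1
cycle 6: CDB Add2=9; issue ADD r0<-Add1 // r0:Add1,r1:9,r2:8,r3:4,r4:Mul1
cycle 7: issue SUB r2<-Add2 // r0:Add1,r1:9,r2:Add2,r3:4,r4:Mul1
cycle 8: - // r0:Add1,r1:9,r2:Add2,r3:4,r4:Mul1
cycle 9: CDB Mul1=36 // r0:Add1,r1:9,r2:Add2,r3:4,r4:36
cycle 10: - // r0:Add1,r1:9,r2:Add2,r3:4,r4:36
cycle 11: CDB Add1=39 // r0:39,r1:9,r2:Add2,r3:4,r4:36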